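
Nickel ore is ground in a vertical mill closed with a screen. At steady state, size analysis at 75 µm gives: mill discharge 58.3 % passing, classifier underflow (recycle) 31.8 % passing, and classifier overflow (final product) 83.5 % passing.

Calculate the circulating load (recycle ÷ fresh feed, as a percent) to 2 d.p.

Two-product formula at 75 µm:
(1+r)d = ru + o → r = (o−d)/(d−u)
r = (83.5 − 58.3)/(58.3 − 31.8) = 25.2/26.5 = 0.9509
CL = 100·r = 95.09 %

CL = 95.09 %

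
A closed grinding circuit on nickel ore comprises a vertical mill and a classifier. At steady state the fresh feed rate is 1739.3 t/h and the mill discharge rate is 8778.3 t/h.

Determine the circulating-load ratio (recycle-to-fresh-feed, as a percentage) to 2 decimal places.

Mill node: discharge = fresh + recycle.
R = M − F = 8778.3 − 1739.3 = 7039.0 t/h
CL = 100·R/F = 100·7039.0/1739.3 = 404.70 %

CL = 404.70 %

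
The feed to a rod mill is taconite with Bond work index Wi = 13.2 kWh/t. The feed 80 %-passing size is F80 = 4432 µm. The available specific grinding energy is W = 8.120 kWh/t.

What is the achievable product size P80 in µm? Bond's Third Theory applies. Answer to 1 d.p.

P80 = 170.7 µm

W = 10 Wi (P80^-0.5 − F80^-0.5)
P80^(−½) = W/(10 Wi) + F80^(−½)
  = 8.1200/(10·13.2) + 1/√4432 = 0.061515 + 0.015021 = 0.076536
P80 = (1/0.076536)² = 13.0657² = 170.71 µm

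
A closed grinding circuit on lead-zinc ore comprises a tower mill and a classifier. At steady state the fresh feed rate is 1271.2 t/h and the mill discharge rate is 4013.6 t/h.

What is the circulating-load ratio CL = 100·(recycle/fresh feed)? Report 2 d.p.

CL = 215.73 %

M = F + R at steady state, so:
R = M − F = 4013.6 − 1271.2 = 2742.4 t/h
CL = 100·R/F = 100·2742.4/1271.2 = 215.73 %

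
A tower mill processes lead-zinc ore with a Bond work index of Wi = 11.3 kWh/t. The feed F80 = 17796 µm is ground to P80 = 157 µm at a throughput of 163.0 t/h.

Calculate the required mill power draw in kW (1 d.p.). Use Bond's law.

W = 10 Wi (1/√P80 − 1/√F80)  [Bond]
W = 10·11.3·(1/√157 − 1/√17796) = 10·11.3·(0.072313) = 8.1713 kWh/t
P = W·T = 8.1713·163.0 = 1331.9 kW

P = 1331.9 kW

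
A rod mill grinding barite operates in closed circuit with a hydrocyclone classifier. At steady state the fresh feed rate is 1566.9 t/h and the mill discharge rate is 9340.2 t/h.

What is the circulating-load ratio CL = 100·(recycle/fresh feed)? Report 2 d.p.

Discharge = new feed + return, hence
R = M − F = 9340.2 − 1566.9 = 7773.3 t/h
CL = 100·R/F = 100·7773.3/1566.9 = 496.09 %

CL = 496.09 %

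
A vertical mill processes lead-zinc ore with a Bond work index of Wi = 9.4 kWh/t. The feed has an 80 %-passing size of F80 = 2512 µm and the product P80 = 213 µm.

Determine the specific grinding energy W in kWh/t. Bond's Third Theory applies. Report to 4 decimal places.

W = 4.5653 kWh/t

W = 10·Wi·[P80^(−½) − F80^(−½)]
1/√213 = 0.068519;  1/√2512 = 0.019952
W = 10·9.4·(0.068519 − 0.019952) = 4.5653 kWh/t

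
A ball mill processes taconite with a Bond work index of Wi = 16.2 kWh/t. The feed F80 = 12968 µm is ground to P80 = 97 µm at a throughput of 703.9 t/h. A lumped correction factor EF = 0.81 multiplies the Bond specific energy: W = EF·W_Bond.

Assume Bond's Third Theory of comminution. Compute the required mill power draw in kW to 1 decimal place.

W = 10 Wi (P80^-0.5 − F80^-0.5)
W = 10·16.2·(1/√97 − 1/√12968) = 10·16.2·(0.092753) = 15.0260 kWh/t
W_actual = 0.81 × 15.0260 = 12.1711 kWh/t
P_mill = W·ṁ = 12.1711·703.9 = 8567.2 kW

P = 8567.2 kW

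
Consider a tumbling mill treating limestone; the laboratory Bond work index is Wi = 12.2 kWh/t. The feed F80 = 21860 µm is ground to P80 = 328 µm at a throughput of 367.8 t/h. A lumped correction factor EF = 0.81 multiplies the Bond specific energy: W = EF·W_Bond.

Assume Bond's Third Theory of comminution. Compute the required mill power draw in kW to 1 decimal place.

W_Bond = 10·Wi·(1/√P₈₀ − 1/√F₈₀)
W = 10·12.2·(1/√328 − 1/√21860) = 10·12.2·(0.048452) = 5.9112 kWh/t
W_actual = 0.81 × 5.9112 = 4.7880 kWh/t
Mill draw = 4.7880 × 367.8 = 1761.0 kW

P = 1761.0 kW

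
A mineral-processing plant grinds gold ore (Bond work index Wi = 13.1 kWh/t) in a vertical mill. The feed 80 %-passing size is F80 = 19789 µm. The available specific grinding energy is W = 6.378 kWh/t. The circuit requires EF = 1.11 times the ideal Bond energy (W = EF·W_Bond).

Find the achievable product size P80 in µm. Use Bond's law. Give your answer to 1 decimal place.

W = 10·Wi·[P80^(−½) − F80^(−½)]
W_Bond = W / EF = 6.378 / 1.11 = 5.7459 kWh/t
P80^(−½) = W_Bond/(10 Wi) + F80^(−½)
  = 5.7459/(10·13.1) + 1/√19789 = 0.043862 + 0.007109 = 0.050971
P80 = (1/0.050971)² = 19.6191² = 384.91 µm

P80 = 384.9 µm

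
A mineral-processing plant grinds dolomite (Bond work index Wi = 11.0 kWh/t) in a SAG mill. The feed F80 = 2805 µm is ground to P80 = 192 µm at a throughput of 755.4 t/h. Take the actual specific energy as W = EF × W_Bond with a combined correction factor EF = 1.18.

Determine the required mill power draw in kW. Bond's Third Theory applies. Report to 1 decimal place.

W = 10·Wi·(P80^(-½) − F80^(-½))
W = 10·11.0·(1/√192 − 1/√2805) = 10·11.0·(0.053287) = 5.8616 kWh/t
Corrected W = EF·W_Bond = 1.18·5.8616 = 6.9167 kWh/t
Mill draw = 6.9167 × 755.4 = 5224.9 kW

P = 5224.9 kW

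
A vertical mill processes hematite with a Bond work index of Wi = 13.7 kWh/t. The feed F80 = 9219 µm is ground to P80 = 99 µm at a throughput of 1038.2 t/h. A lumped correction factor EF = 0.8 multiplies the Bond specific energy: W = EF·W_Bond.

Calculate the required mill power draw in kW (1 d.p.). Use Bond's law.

W = 10 Wi (1/√P80 − 1/√F80)  [Bond]
W = 10·13.7·(1/√99 − 1/√9219) = 10·13.7·(0.090089) = 12.3422 kWh/t
W_actual = 0.8 × 12.3422 = 9.8737 kWh/t
P = W·T = 9.8737·1038.2 = 10250.9 kW

P = 10250.9 kW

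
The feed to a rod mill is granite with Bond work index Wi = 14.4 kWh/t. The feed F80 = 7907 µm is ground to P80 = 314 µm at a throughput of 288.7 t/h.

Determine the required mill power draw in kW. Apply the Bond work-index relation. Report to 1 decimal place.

W = 10 Wi (P80^-0.5 − F80^-0.5)
W = 10·14.4·(1/√314 − 1/√7907) = 10·14.4·(0.045187) = 6.5070 kWh/t
P = W·T = 6.5070·288.7 = 1878.6 kW

P = 1878.6 kW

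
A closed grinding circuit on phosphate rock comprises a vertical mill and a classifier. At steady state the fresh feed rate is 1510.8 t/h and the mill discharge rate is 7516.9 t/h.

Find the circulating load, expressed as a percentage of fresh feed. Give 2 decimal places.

CL = 397.54 %

Steady state: M = F + R.
R = M − F = 7516.9 − 1510.8 = 6006.1 t/h
CL = 100·R/F = 100·6006.1/1510.8 = 397.54 %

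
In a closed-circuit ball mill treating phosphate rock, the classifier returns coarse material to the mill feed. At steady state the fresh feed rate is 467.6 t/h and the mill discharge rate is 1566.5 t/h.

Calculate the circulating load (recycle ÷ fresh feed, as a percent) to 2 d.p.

CL = 235.01 %

Discharge = new feed + return, hence
R = M − F = 1566.5 − 467.6 = 1098.9 t/h
CL = 100·R/F = 100·1098.9/467.6 = 235.01 %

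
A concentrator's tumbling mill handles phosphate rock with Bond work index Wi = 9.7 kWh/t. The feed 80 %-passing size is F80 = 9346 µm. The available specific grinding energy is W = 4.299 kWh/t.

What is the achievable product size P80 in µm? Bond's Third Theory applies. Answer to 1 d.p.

P80 = 334.7 µm

Bond: W = 10·Wi·(1/√P80 − 1/√F80)
P80^-0.5 = F80^-0.5 + W/(10 Wi)
  = 4.2990/(10·9.7) + 1/√9346 = 0.044320 + 0.010344 = 0.054664
P80 = (1/0.054664)² = 18.2937² = 334.66 µm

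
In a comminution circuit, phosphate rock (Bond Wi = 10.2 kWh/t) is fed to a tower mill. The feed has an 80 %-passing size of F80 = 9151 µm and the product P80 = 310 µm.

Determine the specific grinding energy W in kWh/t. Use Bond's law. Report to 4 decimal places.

W = 4.7269 kWh/t

W = 10·Wi·[P80^(−½) − F80^(−½)]
1/√310 = 0.056796;  1/√9151 = 0.010454
W = 10·10.2·(0.056796 − 0.010454) = 4.7269 kWh/t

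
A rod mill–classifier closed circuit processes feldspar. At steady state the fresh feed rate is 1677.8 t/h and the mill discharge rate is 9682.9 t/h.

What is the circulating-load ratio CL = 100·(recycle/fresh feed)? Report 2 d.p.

M = F + R at steady state, so:
R = M − F = 9682.9 − 1677.8 = 8005.1 t/h
CL = 100·R/F = 100·8005.1/1677.8 = 477.12 %

CL = 477.12 %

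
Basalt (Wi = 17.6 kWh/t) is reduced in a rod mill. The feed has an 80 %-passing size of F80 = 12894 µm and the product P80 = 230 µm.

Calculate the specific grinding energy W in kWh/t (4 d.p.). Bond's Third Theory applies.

W = 10.0551 kWh/t

W = 10·Wi·[P80^(−½) − F80^(−½)]
1/√230 = 0.065938;  1/√12894 = 0.008807
W = 10·17.6·(0.065938 − 0.008807) = 10.0551 kWh/t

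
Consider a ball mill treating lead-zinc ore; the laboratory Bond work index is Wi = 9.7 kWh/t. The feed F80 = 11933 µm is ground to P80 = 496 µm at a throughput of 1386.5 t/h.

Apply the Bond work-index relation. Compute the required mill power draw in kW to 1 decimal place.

P = 4807.6 kW

Bond: W = 10·Wi·(1/√P80 − 1/√F80)
W = 10·9.7·(1/√496 − 1/√11933) = 10·9.7·(0.035747) = 3.4675 kWh/t
Power = W × throughput = 3.4675 kWh/t × 1386.5 t/h = 4807.6 kW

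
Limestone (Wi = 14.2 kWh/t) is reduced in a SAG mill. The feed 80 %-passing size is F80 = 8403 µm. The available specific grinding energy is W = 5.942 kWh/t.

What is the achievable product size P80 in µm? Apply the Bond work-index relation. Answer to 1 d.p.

W_Bond = 10·Wi·(1/√P₈₀ − 1/√F₈₀)
1/√P80 = 1/√F80 + W/(10·Wi)
  = 5.9420/(10·14.2) + 1/√8403 = 0.041845 + 0.010909 = 0.052754
P80 = (1/0.052754)² = 18.9559² = 359.33 µm

P80 = 359.3 µm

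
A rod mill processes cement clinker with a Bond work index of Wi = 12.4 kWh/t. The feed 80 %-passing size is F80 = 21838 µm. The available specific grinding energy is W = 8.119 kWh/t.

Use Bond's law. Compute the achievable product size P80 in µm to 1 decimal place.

Bond: W = 10·Wi·(1/√P80 − 1/√F80)
P80^(−½) = W/(10 Wi) + F80^(−½)
  = 8.1190/(10·12.4) + 1/√21838 = 0.065476 + 0.006767 = 0.072243
P80 = (1/0.072243)² = 13.8422² = 191.61 µm

P80 = 191.6 µm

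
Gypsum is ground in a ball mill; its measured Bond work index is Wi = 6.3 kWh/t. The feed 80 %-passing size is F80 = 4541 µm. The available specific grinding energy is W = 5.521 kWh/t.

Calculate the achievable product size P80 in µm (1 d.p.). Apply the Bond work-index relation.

P80 = 95.2 µm

W = 10 Wi / √P80 − 10 Wi / √F80
P80^(−½) = W/(10 Wi) + F80^(−½)
  = 5.5210/(10·6.3) + 1/√4541 = 0.087635 + 0.014840 = 0.102475
P80 = (1/0.102475)² = 9.7585² = 95.23 µm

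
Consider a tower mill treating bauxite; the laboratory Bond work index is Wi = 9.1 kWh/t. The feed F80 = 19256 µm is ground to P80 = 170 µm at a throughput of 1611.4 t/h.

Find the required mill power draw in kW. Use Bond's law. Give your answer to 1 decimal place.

Bond: W = 10·Wi·(1/√P80 − 1/√F80)
W = 10·9.1·(1/√170 − 1/√19256) = 10·9.1·(0.069490) = 6.3236 kWh/t
Power = W × throughput = 6.3236 kWh/t × 1611.4 t/h = 10189.9 kW

P = 10189.9 kW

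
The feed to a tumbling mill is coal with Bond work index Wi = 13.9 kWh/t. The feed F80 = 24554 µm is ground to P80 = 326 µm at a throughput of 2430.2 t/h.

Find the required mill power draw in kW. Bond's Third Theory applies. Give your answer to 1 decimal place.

P = 16553.2 kW

Bond:  W = 10 Wi (1/√P − 1/√F)
W = 10·13.9·(1/√326 − 1/√24554) = 10·13.9·(0.049003) = 6.8114 kWh/t
Power = W × throughput = 6.8114 kWh/t × 2430.2 t/h = 16553.2 kW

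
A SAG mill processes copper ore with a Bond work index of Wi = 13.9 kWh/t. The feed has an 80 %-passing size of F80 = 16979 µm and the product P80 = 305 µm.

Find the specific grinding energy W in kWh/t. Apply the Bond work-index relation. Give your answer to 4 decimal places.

W = 10·Wi·[P80^(−½) − F80^(−½)]
1/√305 = 0.057260;  1/√16979 = 0.007674
W = 10·13.9·(0.057260 − 0.007674) = 6.8924 kWh/t

W = 6.8924 kWh/t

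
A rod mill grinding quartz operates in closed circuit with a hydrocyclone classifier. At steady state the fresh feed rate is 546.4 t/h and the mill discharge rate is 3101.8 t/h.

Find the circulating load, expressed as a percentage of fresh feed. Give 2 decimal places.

CL = 467.68 %

Mill node: discharge = fresh + recycle.
R = M − F = 3101.8 − 546.4 = 2555.4 t/h
CL = 100·R/F = 100·2555.4/546.4 = 467.68 %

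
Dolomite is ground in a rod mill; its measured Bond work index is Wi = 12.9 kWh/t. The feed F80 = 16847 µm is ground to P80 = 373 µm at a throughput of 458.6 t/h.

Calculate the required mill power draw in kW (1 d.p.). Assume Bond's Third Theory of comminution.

P = 2607.4 kW

Bond: W = 10·Wi·(1/√P80 − 1/√F80)
W = 10·12.9·(1/√373 − 1/√16847) = 10·12.9·(0.044074) = 5.6855 kWh/t
Mill draw = 5.6855 × 458.6 = 2607.4 kW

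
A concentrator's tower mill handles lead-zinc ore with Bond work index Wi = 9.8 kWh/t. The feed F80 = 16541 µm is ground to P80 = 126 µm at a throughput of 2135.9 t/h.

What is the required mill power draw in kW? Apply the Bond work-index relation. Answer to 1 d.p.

P = 17020.0 kW

W = 10 Wi (P80^-0.5 − F80^-0.5)
W = 10·9.8·(1/√126 − 1/√16541) = 10·9.8·(0.081312) = 7.9686 kWh/t
Power = W × throughput = 7.9686 kWh/t × 2135.9 t/h = 17020.0 kW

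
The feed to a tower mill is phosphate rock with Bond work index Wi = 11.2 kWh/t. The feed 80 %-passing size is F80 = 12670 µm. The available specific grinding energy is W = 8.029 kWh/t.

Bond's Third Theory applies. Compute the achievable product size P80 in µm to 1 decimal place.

P80 = 154.0 µm

W = 10·Wi·[P80^(−½) − F80^(−½)]
⇒ 1/√P80 = W/(10 Wi) + 1/√F80
  = 8.0290/(10·11.2) + 1/√12670 = 0.071688 + 0.008884 = 0.080572
P80 = (1/0.080572)² = 12.4113² = 154.04 µm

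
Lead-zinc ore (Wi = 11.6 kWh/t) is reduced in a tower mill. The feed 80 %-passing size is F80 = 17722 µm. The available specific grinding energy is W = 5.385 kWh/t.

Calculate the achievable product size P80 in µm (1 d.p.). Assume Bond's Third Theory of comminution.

P80 = 343.8 µm

W = 10·Wi·(P80^(-½) − F80^(-½))
1/√P80 = 1/√F80 + W/(10·Wi)
  = 5.3850/(10·11.6) + 1/√17722 = 0.046422 + 0.007512 = 0.053934
P80 = (1/0.053934)² = 18.5411² = 343.77 µm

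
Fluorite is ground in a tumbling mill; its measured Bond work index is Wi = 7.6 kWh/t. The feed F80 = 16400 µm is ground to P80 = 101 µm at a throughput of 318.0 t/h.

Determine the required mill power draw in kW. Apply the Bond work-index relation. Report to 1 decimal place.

W_Bond = 10·Wi·(1/√P₈₀ − 1/√F₈₀)
W = 10·7.6·(1/√101 − 1/√16400) = 10·7.6·(0.091695) = 6.9688 kWh/t
P = W·T = 6.9688·318.0 = 2216.1 kW

P = 2216.1 kW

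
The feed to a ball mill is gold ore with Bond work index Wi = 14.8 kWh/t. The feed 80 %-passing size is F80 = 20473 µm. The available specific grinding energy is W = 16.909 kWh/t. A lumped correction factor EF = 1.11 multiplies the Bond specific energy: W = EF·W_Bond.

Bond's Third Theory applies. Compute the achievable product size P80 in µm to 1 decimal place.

P80 = 82.8 µm

W = 10 Wi (P80^-0.5 − F80^-0.5)
W_Bond = W / EF = 16.909 / 1.11 = 15.2333 kWh/t
⇒ 1/√P80 = W_Bond/(10 Wi) + 1/√F80
  = 15.2333/(10·14.8) + 1/√20473 = 0.102928 + 0.006989 = 0.109917
P80 = (1/0.109917)² = 9.0978² = 82.77 µm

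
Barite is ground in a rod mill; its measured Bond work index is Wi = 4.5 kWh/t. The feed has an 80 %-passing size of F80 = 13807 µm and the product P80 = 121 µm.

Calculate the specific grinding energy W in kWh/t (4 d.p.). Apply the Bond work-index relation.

W = 3.7079 kWh/t

W = 10·Wi·(P80^(-½) − F80^(-½))
1/√121 = 0.090909;  1/√13807 = 0.008510
W = 10·4.5·(0.090909 − 0.008510) = 3.7079 kWh/t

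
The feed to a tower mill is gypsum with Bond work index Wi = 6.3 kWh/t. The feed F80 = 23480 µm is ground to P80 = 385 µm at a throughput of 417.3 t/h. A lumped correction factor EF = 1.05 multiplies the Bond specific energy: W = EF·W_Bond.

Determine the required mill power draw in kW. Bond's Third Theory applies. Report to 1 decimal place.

W = 10·Wi·(P80^(-½) − F80^(-½))
W = 10·6.3·(1/√385 − 1/√23480) = 10·6.3·(0.044439) = 2.7996 kWh/t
Apply correction: 2.7996 × 1.05 = 2.9396 kWh/t
P = W·T = 2.9396·417.3 = 1226.7 kW

P = 1226.7 kW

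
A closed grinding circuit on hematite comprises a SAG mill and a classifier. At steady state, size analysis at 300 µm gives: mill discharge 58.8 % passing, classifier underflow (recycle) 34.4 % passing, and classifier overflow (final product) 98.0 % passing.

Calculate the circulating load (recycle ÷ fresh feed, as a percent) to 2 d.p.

CL = 160.66 %

Mass balance on the −300 µm fraction:
d + r·d = r·u + o → r(d−u) = o−d
r = (98.0 − 58.8)/(58.8 − 34.4) = 39.2/24.4 = 1.6066
CL = 100·r = 160.66 %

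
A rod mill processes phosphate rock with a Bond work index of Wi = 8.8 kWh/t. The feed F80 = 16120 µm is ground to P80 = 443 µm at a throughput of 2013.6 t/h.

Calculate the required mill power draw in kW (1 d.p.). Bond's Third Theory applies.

P = 7023.2 kW

W = 10 Wi (1/√P80 − 1/√F80)  [Bond]
W = 10·8.8·(1/√443 − 1/√16120) = 10·8.8·(0.039635) = 3.4879 kWh/t
Mill draw = 3.4879 × 2013.6 = 7023.2 kW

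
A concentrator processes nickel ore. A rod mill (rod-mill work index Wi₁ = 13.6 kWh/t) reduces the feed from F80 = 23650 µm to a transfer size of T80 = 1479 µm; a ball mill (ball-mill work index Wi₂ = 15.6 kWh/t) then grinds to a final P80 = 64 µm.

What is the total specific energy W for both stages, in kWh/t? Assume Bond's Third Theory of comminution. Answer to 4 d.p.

W = 18.0956 kWh/t

W = 10·Wi·(P80^(-½) − F80^(-½))
Stage 1 (23650→1479 µm, Wi₁=13.6): W₁ = 10·13.6·(0.026003 − 0.006503) = 2.6520 kWh/t
Stage 2 (1479→64 µm, Wi₂=15.6): W₂ = 10·15.6·(0.125000 − 0.026003) = 15.4436 kWh/t
W = W₁ + W₂ = 2.6520 + 15.4436 = 18.0956 kWh/t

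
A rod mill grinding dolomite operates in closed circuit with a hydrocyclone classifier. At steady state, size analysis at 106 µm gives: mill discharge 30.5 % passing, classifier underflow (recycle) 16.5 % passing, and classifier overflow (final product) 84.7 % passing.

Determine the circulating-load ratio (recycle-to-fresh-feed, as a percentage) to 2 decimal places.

CL = 387.14 %

Two-product formula at 106 µm:
(1+r)d = ru + o → r = (o−d)/(d−u)
r = (84.7 − 30.5)/(30.5 − 16.5) = 54.2/14.0 = 3.8714
CL = 100·r = 387.14 %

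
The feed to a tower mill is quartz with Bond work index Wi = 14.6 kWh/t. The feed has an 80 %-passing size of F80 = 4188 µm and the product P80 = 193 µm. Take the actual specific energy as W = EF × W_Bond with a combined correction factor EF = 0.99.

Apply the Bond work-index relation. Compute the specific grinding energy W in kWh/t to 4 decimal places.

W = 8.1707 kWh/t

W = 10·Wi·[P80^(−½) − F80^(−½)]
1/√193 = 0.071982;  1/√4188 = 0.015452
W = 10·14.6·(0.071982 − 0.015452) = 8.2533 kWh/t
Apply correction: 8.2533 × 0.99 = 8.1707 kWh/t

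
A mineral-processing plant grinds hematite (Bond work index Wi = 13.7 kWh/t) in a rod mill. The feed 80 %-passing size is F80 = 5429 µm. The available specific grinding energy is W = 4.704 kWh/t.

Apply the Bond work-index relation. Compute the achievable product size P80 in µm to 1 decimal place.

P80 = 435.7 µm

W = 10 Wi (1/√P80 − 1/√F80)  [Bond]
1/√P80 = 1/√F80 + W/(10·Wi)
  = 4.7040/(10·13.7) + 1/√5429 = 0.034336 + 0.013572 = 0.047908
P80 = (1/0.047908)² = 20.8735² = 435.70 µm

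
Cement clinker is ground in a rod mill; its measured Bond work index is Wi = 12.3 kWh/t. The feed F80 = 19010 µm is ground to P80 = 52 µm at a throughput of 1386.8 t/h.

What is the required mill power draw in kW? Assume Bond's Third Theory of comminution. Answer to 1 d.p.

W = 10·Wi·(P80^(-½) − F80^(-½))
W = 10·12.3·(1/√52 − 1/√19010) = 10·12.3·(0.131422) = 16.1649 kWh/t
Mill draw = 16.1649 × 1386.8 = 22417.5 kW

P = 22417.5 kW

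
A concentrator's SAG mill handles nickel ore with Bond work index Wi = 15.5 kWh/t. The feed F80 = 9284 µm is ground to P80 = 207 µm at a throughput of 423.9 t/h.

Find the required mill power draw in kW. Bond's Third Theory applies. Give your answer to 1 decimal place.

P = 3884.9 kW

W = 10 Wi (1/√P80 − 1/√F80)  [Bond]
W = 10·15.5·(1/√207 − 1/√9284) = 10·15.5·(0.059126) = 9.1646 kWh/t
P = W·T = 9.1646·423.9 = 3884.9 kW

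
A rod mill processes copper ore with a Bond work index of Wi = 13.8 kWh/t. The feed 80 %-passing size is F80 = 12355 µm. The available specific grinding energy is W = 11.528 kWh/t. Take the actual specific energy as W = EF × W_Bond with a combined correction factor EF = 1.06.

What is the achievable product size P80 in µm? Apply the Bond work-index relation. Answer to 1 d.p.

W = 10·Wi·(P80^(-½) − F80^(-½))
W_Bond = W / EF = 11.528 / 1.06 = 10.8755 kWh/t
⇒ 1/√P80 = W_Bond/(10·Wi) + 1/√F80
  = 10.8755/(10·13.8) + 1/√12355 = 0.078808 + 0.008997 = 0.087804
P80 = (1/0.087804)² = 11.3890² = 129.71 µm

P80 = 129.7 µm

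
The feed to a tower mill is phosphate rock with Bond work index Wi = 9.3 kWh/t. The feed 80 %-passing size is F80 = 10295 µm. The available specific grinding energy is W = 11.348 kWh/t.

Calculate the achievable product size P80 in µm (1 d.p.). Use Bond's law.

W = 10 Wi (P80^-0.5 − F80^-0.5)
⇒ 1/√P80 = W/(10 Wi) + 1/√F80
  = 11.3480/(10·9.3) + 1/√10295 = 0.122022 + 0.009856 = 0.131877
P80 = (1/0.131877)² = 7.5828² = 57.50 µm

P80 = 57.5 µm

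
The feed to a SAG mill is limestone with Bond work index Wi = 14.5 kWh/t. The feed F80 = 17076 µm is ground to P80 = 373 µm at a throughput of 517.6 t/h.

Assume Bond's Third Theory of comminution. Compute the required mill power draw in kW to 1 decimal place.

P = 3311.7 kW

W = 10·Wi·(P80^(-½) − F80^(-½))
W = 10·14.5·(1/√373 − 1/√17076) = 10·14.5·(0.044125) = 6.3982 kWh/t
Mill draw = 6.3982 × 517.6 = 3311.7 kW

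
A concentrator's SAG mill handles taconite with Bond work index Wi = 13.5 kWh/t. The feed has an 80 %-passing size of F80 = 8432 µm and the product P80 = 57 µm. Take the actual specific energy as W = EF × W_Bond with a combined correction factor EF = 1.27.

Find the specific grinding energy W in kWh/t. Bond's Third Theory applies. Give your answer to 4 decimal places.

W = 20.8420 kWh/t

W = 10 Wi (P80^-0.5 − F80^-0.5)
1/√57 = 0.132453;  1/√8432 = 0.010890
W = 10·13.5·(0.132453 − 0.010890) = 16.4110 kWh/t
With EF = 1.27: W = 16.4110·1.27 = 20.8420 kWh/t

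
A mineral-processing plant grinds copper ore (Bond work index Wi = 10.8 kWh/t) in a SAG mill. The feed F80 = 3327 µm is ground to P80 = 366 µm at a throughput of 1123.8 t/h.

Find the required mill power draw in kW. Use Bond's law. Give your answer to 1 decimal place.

P = 4239.9 kW

W = 10·Wi·(P80^(-½) − F80^(-½))
W = 10·10.8·(1/√366 − 1/√3327) = 10·10.8·(0.034934) = 3.7729 kWh/t
Power = W × throughput = 3.7729 kWh/t × 1123.8 t/h = 4239.9 kW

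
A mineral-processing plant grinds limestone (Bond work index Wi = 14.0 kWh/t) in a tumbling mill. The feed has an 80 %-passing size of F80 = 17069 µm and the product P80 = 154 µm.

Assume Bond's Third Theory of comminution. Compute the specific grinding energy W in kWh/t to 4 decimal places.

W = 10.2099 kWh/t

W = 10 Wi (1/√P80 − 1/√F80)  [Bond]
1/√154 = 0.080582;  1/√17069 = 0.007654
W = 10·14.0·(0.080582 − 0.007654) = 10.2099 kWh/t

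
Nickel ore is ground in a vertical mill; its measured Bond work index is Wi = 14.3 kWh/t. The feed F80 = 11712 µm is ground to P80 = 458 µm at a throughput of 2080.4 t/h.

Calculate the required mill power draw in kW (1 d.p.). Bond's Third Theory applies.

W = 10 Wi (P80^-0.5 − F80^-0.5)
W = 10·14.3·(1/√458 − 1/√11712) = 10·14.3·(0.037487) = 5.3606 kWh/t
P = W·T = 5.3606·2080.4 = 11152.2 kW

P = 11152.2 kW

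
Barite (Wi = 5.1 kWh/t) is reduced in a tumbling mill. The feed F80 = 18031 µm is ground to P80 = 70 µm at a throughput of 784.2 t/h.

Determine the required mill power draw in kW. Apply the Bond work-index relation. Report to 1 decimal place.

P = 4482.4 kW

Bond: W = 10·Wi·(1/√P80 − 1/√F80)
W = 10·5.1·(1/√70 − 1/√18031) = 10·5.1·(0.112076) = 5.7159 kWh/t
P = W·T = 5.7159·784.2 = 4482.4 kW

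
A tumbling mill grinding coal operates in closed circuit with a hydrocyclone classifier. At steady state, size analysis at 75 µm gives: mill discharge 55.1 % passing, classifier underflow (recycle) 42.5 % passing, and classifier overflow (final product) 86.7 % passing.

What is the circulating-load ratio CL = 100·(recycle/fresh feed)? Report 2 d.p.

CL = 250.79 %

Balance %-passing 75 µm (r = R/F):
Fd + Rd = Ru + Fo ⇒ R/F = (o−d)/(d−u)
r = (86.7 − 55.1)/(55.1 − 42.5) = 31.6/12.6 = 2.5079
CL = 100·r = 250.79 %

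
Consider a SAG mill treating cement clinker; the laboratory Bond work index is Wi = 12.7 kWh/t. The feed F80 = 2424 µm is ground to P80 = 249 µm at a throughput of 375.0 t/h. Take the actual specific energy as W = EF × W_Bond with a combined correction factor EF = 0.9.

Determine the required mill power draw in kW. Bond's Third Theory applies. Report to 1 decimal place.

P = 1845.7 kW

W = 10·Wi·[P80^(−½) − F80^(−½)]
W = 10·12.7·(1/√249 − 1/√2424) = 10·12.7·(0.043061) = 5.4688 kWh/t
With EF = 0.9: W = 5.4688·0.9 = 4.9219 kWh/t
P_mill = W·ṁ = 4.9219·375.0 = 1845.7 kW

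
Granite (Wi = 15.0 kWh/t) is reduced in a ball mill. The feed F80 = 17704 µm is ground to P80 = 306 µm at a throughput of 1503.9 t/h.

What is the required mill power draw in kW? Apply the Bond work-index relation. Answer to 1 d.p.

W = 10 Wi (P80^-0.5 − F80^-0.5)
W = 10·15.0·(1/√306 − 1/√17704) = 10·15.0·(0.049651) = 7.4476 kWh/t
Power = W × throughput = 7.4476 kWh/t × 1503.9 t/h = 11200.4 kW

P = 11200.4 kW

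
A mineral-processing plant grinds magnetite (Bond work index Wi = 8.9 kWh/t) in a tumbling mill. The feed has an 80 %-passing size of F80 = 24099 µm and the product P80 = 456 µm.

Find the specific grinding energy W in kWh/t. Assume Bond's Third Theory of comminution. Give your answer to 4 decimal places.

Bond:  W = 10 Wi (1/√P − 1/√F)
1/√456 = 0.046829;  1/√24099 = 0.006442
W = 10·8.9·(0.046829 − 0.006442) = 3.5945 kWh/t

W = 3.5945 kWh/t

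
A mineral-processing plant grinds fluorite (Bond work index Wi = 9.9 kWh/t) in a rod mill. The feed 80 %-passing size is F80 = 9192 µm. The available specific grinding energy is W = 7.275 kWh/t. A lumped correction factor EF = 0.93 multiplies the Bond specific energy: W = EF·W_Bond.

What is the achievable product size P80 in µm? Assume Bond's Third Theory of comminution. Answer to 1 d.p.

W = 10·Wi·(P80^(-½) − F80^(-½))
W_Bond = W / EF = 7.275 / 0.93 = 7.8226 kWh/t
P80^-0.5 = F80^-0.5 + W_Bond/(10 Wi)
  = 7.8226/(10·9.9) + 1/√9192 = 0.079016 + 0.010430 = 0.089446
P80 = (1/0.089446)² = 11.1799² = 124.99 µm

P80 = 125.0 µm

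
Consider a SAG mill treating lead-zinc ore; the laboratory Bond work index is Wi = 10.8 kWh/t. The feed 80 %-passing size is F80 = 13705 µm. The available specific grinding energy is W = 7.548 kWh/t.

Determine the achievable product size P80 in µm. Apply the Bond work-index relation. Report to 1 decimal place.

W = 10·Wi·(P80^(-½) − F80^(-½))
P80^(−½) = W/(10 Wi) + F80^(−½)
  = 7.5480/(10·10.8) + 1/√13705 = 0.069889 + 0.008542 = 0.078431
P80 = (1/0.078431)² = 12.7501² = 162.56 µm

P80 = 162.6 µm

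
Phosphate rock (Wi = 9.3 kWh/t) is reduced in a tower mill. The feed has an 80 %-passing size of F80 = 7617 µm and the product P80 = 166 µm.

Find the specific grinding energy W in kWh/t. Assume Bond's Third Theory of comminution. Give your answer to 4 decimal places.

W = 6.1526 kWh/t

W = 10·Wi·(P80^(-½) − F80^(-½))
1/√166 = 0.077615;  1/√7617 = 0.011458
W = 10·9.3·(0.077615 − 0.011458) = 6.1526 kWh/t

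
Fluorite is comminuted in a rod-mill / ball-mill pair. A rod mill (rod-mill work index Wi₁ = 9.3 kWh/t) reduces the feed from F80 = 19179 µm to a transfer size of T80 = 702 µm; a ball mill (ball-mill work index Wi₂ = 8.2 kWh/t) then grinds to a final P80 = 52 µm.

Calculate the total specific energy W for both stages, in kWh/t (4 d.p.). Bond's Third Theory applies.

W = 11.1150 kWh/t

W = 10 Wi (1/√P80 − 1/√F80)  [Bond]
Stage 1 (19179→702 µm, Wi₁=9.3): W₁ = 10·9.3·(0.037743 − 0.007221) = 2.8385 kWh/t
Stage 2 (702→52 µm, Wi₂=8.2): W₂ = 10·8.2·(0.138675 − 0.037743) = 8.2765 kWh/t
W = W₁ + W₂ = 2.8385 + 8.2765 = 11.1150 kWh/t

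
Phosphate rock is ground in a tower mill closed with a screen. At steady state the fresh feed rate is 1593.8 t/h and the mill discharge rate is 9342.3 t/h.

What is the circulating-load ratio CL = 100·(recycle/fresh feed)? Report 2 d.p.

Steady state: M = F + R.
R = M − F = 9342.3 − 1593.8 = 7748.5 t/h
CL = 100·R/F = 100·7748.5/1593.8 = 486.17 %

CL = 486.17 %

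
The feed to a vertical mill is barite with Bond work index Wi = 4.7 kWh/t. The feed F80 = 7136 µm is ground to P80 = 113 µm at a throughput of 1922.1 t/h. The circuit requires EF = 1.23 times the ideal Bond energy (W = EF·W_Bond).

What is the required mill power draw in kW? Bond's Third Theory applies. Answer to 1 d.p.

W = 10 Wi / √P80 − 10 Wi / √F80
W = 10·4.7·(1/√113 − 1/√7136) = 10·4.7·(0.082234) = 3.8650 kWh/t
W_actual = 1.23 × 3.8650 = 4.7540 kWh/t
P_mill = W·ṁ = 4.7540·1922.1 = 9137.6 kW

P = 9137.6 kW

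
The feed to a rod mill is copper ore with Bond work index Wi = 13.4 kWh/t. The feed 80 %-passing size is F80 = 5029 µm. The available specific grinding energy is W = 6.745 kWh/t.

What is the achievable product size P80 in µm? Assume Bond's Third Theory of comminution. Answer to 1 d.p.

P80 = 240.8 µm

W = 10 Wi (1/√P80 − 1/√F80)  [Bond]
P80^(−½) = W/(10 Wi) + F80^(−½)
  = 6.7450/(10·13.4) + 1/√5029 = 0.050336 + 0.014101 = 0.064437
P80 = (1/0.064437)² = 15.5190² = 240.84 µm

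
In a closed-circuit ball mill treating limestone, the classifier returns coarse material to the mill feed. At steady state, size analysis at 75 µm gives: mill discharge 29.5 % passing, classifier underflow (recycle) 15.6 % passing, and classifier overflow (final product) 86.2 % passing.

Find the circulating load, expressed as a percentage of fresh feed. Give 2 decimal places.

CL = 407.91 %

Mass balance on the −75 µm fraction:
(1+r)d = ru + o → r = (o−d)/(d−u)
r = (86.2 − 29.5)/(29.5 − 15.6) = 56.7/13.9 = 4.0791
CL = 100·r = 407.91 %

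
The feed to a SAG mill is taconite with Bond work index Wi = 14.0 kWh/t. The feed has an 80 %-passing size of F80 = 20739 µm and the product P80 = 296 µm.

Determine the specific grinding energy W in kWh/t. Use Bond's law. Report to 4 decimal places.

Bond: W = 10·Wi·(1/√P80 − 1/√F80)
1/√296 = 0.058124;  1/√20739 = 0.006944
W = 10·14.0·(0.058124 − 0.006944) = 7.1652 kWh/t

W = 7.1652 kWh/t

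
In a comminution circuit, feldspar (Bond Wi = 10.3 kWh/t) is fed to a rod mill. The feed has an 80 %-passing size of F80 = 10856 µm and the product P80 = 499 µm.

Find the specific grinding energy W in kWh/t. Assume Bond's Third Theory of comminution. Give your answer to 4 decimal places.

W = 3.6224 kWh/t

Bond: W = 10·Wi·(1/√P80 − 1/√F80)
1/√499 = 0.044766;  1/√10856 = 0.009598
W = 10·10.3·(0.044766 − 0.009598) = 3.6224 kWh/t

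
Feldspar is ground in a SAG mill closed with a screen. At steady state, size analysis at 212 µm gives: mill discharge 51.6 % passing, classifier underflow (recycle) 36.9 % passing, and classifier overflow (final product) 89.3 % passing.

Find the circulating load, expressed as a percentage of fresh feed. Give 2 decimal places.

CL = 256.46 %

Balance %-passing 212 µm (r = R/F):
(1+r)·d = r·u + o ⇒ r = (o−d)/(d−u)
r = (89.3 − 51.6)/(51.6 − 36.9) = 37.7/14.7 = 2.5646
CL = 100·r = 256.46 %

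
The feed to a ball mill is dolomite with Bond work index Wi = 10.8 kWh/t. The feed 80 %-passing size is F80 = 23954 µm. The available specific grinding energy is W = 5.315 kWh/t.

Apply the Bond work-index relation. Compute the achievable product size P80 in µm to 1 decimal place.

W_Bond = 10·Wi·(1/√P₈₀ − 1/√F₈₀)
P80^-0.5 = F80^-0.5 + W/(10 Wi)
  = 5.3150/(10·10.8) + 1/√23954 = 0.049213 + 0.006461 = 0.055674
P80 = (1/0.055674)² = 17.9617² = 322.62 µm

P80 = 322.6 µm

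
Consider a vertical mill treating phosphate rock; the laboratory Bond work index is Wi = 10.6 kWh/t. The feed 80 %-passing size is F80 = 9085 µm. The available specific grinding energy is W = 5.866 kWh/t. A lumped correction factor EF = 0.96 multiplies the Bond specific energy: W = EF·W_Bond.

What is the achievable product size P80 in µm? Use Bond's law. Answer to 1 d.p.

P80 = 215.4 µm

W = 10 Wi / √P80 − 10 Wi / √F80
W_Bond = W / EF = 5.866 / 0.96 = 6.1104 kWh/t
⇒ 1/√P80 = W_Bond/(10 Wi) + 1/√F80
  = 6.1104/(10·10.6) + 1/√9085 = 0.057645 + 0.010491 = 0.068137
P80 = (1/0.068137)² = 14.6763² = 215.39 µm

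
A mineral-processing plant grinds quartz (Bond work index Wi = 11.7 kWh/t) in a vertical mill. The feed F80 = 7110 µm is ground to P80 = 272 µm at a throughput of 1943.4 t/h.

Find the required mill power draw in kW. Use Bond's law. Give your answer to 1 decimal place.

Bond: W = 10·Wi·(1/√P80 − 1/√F80)
W = 10·11.7·(1/√272 − 1/√7110) = 10·11.7·(0.048774) = 5.7066 kWh/t
Mill draw = 5.7066 × 1943.4 = 11090.2 kW

P = 11090.2 kW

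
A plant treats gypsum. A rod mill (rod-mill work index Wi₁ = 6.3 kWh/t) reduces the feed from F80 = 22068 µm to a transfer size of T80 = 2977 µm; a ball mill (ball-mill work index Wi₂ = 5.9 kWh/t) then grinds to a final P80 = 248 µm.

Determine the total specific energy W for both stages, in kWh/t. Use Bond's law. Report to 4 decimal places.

Bond:  W = 10 Wi (1/√P − 1/√F)
Stage 1 (22068→2977 µm, Wi₁=6.3): W₁ = 10·6.3·(0.018328 − 0.006732) = 0.7306 kWh/t
Stage 2 (2977→248 µm, Wi₂=5.9): W₂ = 10·5.9·(0.063500 − 0.018328) = 2.6652 kWh/t
W = W₁ + W₂ = 0.7306 + 2.6652 = 3.3957 kWh/t

W = 3.3957 kWh/t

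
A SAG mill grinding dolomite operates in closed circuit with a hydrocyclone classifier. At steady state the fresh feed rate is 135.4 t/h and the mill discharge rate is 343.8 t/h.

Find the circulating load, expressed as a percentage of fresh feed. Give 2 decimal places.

Steady state: M = F + R.
R = M − F = 343.8 − 135.4 = 208.4 t/h
CL = 100·R/F = 100·208.4/135.4 = 153.91 %

CL = 153.91 %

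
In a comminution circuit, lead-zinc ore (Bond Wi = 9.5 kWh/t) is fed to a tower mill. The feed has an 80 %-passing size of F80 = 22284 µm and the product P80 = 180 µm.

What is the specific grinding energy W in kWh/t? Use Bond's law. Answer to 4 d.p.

W = 10 Wi (P80^-0.5 − F80^-0.5)
1/√180 = 0.074536;  1/√22284 = 0.006699
W = 10·9.5·(0.074536 − 0.006699) = 6.4445 kWh/t

W = 6.4445 kWh/t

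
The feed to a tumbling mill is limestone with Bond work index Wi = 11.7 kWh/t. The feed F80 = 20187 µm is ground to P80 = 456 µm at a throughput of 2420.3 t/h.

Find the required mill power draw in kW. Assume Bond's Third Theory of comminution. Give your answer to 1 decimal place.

P = 11267.8 kW

W = 10·Wi·(P80^(-½) − F80^(-½))
W = 10·11.7·(1/√456 − 1/√20187) = 10·11.7·(0.039791) = 4.6556 kWh/t
P_mill = W·ṁ = 4.6556·2420.3 = 11267.8 kW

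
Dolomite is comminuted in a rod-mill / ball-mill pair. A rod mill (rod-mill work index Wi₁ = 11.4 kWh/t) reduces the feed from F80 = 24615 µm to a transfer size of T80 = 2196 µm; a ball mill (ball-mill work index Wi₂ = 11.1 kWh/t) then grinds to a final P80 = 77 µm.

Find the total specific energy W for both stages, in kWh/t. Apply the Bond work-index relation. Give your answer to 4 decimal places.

W = 11.9870 kWh/t

Bond: W = 10·Wi·(1/√P80 − 1/√F80)
Stage 1 (24615→2196 µm, Wi₁=11.4): W₁ = 10·11.4·(0.021339 − 0.006374) = 1.7061 kWh/t
Stage 2 (2196→77 µm, Wi₂=11.1): W₂ = 10·11.1·(0.113961 − 0.021339) = 10.2809 kWh/t
W = W₁ + W₂ = 1.7061 + 10.2809 = 11.9870 kWh/t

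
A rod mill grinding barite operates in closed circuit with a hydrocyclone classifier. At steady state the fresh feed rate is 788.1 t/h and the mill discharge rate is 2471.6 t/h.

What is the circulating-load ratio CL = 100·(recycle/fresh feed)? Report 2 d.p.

CL = 213.62 %

Mill node: discharge = fresh + recycle.
R = M − F = 2471.6 − 788.1 = 1683.5 t/h
CL = 100·R/F = 100·1683.5/788.1 = 213.62 %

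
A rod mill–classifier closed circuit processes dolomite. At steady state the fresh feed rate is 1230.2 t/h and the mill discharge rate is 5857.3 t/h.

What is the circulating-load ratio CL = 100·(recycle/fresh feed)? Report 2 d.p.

CL = 376.13 %

M = F + R at steady state, so:
R = M − F = 5857.3 − 1230.2 = 4627.1 t/h
CL = 100·R/F = 100·4627.1/1230.2 = 376.13 %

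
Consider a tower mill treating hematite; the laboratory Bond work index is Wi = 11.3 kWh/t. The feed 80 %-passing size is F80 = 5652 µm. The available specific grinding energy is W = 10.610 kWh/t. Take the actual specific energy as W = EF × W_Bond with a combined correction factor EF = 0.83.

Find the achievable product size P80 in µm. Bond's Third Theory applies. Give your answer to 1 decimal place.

W = 10 Wi (1/√P80 − 1/√F80)  [Bond]
W_Bond = W / EF = 10.610 / 0.83 = 12.7831 kWh/t
1/√P80 = 1/√F80 + W_Bond/(10·Wi)
  = 12.7831/(10·11.3) + 1/√5652 = 0.113125 + 0.013301 = 0.126427
P80 = (1/0.126427)² = 7.9097² = 62.56 µm

P80 = 62.6 µm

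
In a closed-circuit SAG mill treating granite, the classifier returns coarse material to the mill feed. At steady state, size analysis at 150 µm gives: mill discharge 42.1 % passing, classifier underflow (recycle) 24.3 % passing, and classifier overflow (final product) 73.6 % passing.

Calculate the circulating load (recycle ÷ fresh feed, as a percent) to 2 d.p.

Two-product formula at 150 µm:
r = (o − d)/(d − u)
r = (73.6 − 42.1)/(42.1 − 24.3) = 31.5/17.8 = 1.7697
CL = 100·r = 176.97 %

CL = 176.97 %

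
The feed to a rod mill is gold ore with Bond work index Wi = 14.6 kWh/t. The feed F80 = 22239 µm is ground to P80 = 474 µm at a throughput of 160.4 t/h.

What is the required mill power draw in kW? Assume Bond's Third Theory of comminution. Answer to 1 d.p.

W = 10 Wi / √P80 − 10 Wi / √F80
W = 10·14.6·(1/√474 − 1/√22239) = 10·14.6·(0.039226) = 5.7270 kWh/t
Mill draw = 5.7270 × 160.4 = 918.6 kW

P = 918.6 kW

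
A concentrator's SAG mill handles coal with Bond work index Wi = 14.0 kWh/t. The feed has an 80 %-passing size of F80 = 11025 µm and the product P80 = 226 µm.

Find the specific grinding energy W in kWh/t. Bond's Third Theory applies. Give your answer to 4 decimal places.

W = 10·Wi·[P80^(−½) − F80^(−½)]
1/√226 = 0.066519;  1/√11025 = 0.009524
W = 10·14.0·(0.066519 − 0.009524) = 7.9793 kWh/t

W = 7.9793 kWh/t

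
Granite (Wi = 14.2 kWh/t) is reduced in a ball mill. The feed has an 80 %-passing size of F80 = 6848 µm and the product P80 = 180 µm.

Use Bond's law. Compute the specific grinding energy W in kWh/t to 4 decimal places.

W = 8.8681 kWh/t

W = 10·Wi·[P80^(−½) − F80^(−½)]
1/√180 = 0.074536;  1/√6848 = 0.012084
W = 10·14.2·(0.074536 − 0.012084) = 8.8681 kWh/t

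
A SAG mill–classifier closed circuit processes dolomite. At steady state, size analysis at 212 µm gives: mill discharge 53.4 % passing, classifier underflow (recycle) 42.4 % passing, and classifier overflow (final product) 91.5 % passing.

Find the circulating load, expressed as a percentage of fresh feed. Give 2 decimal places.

CL = 346.36 %

Mass balance on the −212 µm fraction:
(1+r)d = ru + o → r = (o−d)/(d−u)
r = (91.5 − 53.4)/(53.4 − 42.4) = 38.1/11.0 = 3.4636
CL = 100·r = 346.36 %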